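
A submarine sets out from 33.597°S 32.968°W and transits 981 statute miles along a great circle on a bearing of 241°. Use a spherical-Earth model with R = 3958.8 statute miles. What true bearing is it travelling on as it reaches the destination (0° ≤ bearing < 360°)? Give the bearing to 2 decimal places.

Central angle δ = d/R = 0.247802 rad.
Start latitude φ₁ = -0.586378 rad; initial bearing θ = 4.206243 rad.
sin φ₂ = sin φ₁ cos δ + cos φ₁ sin δ cos θ = (-0.553348)(0.969454) + (0.832950)(0.245274)(-0.484810) = -0.635492
φ₂ = asin(-0.635492) = -0.688646 rad = -39.457°.
Δλ = atan2( sin θ sin δ cos φ₁ , cos δ − sin φ₁ sin φ₂ ) = atan2(-0.178686, 0.617805) = -0.281544 rad = -16.131°.
Hence λ₂ = -32.968° + -16.131° = -49.099°.
The forward bearing on arrival equals the back-azimuth from the destination plus 180°.
Back-azimuth from P₂ (-39.46°, -49.10°) to P₁ (-33.60°, -32.97°), with Δλ' = λ₁ − λ₂ = 16.13°: atan2( sin Δλ' cos φ₁ , cos φ₂ sin φ₁ − sin φ₂ cos φ₁ cos Δλ' ) = 70.65°.
Final bearing = (70.65° + 180°) mod 360° = 250.65°.

final bearing 250.65°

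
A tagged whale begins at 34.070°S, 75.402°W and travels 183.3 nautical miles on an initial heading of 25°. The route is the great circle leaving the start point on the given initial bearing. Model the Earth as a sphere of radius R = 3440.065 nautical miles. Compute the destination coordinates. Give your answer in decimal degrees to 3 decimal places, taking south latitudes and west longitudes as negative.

latitude -31.294°, longitude -73.893°

Angular distance δ = d/R = 183.3 / 3440.065 = 0.053284 rad.
Converting: φ₁ = -0.594634 rad, θ = 0.436332 rad.
Destination latitude: φ₂ = arcsin( sin φ₁ cos δ + cos φ₁ sin δ cos θ ) = arcsin(-0.519427) = -31.294°.
Δλ = atan2( sin θ sin δ cos φ₁ , cos δ − sin φ₁ sin φ₂ ) = atan2(0.018645, 0.707595) = 0.026343 rad = 1.509°.
λ₂ = λ₁ + Δλ = -73.893°.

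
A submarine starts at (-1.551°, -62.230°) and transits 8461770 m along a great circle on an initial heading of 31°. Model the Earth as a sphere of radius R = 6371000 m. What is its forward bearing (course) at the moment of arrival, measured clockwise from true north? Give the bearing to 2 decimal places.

final bearing 65.73°

Central angle δ = d/R = 1.328170 rad.
With φ₁ = -1.551° = -0.027070 rad and θ = 31° = 0.541052 rad:
Applying the spherical law of cosines for sides, sin φ₂ = sin φ₁ cos δ + cos φ₁ sin δ cos θ = 0.825253, so φ₂ = 55.614°.
For the longitude increment, Δλ = atan2( sin θ sin δ cos φ₁, cos δ − sin φ₁ sin φ₂ ) = atan2(0.499770, 0.262590) = 62.282°.
λ₂ = λ₁ + Δλ = 0.052°.
The forward bearing on arrival equals the back-azimuth from the destination plus 180°.
Back-azimuth from P₂ (55.61°, 0.05°) to P₁ (-1.55°, -62.23°), with Δλ' = λ₁ − λ₂ = -62.28°: atan2( sin Δλ' cos φ₁ , cos φ₂ sin φ₁ − sin φ₂ cos φ₁ cos Δλ' ) = 245.73°.
Final bearing = (245.73° + 180°) mod 360° = 65.73°.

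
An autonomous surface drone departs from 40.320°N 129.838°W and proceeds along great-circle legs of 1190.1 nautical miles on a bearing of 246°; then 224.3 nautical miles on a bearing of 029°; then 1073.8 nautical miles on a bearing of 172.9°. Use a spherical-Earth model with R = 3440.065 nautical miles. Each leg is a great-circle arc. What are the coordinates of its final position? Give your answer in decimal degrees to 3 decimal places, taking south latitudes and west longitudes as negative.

latitude 15.718°, longitude -146.419°

Apply the spherical direct solution leg by leg, carrying full precision between legs.
Leg 1: from (40.320°, -129.838°), δ = 1190.1/3440.065 = 0.345953 rad, θ = 246° → φ = 30.236°, λ = -150.849°.
Leg 2: from (30.236°, -150.849°), δ = 224.3/3440.065 = 0.065202 rad, θ = 29° → φ = 33.486°, λ = -148.679°.
Leg 3: from (33.486°, -148.679°), δ = 1073.8/3440.065 = 0.312145 rad, θ = 172.9° → φ = 15.718°, λ = -146.419°.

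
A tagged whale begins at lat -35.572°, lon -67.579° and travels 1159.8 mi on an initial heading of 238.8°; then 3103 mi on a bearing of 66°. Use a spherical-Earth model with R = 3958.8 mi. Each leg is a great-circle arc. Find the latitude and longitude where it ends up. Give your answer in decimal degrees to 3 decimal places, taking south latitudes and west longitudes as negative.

latitude -15.647°, longitude -45.182°

Apply the spherical direct solution leg by leg, carrying full precision between legs.
Leg 1: from (-35.572°, -67.579°), δ = 1159.8/3958.8 = 0.292968 rad, θ = 238.8° → φ = -42.736°, λ = -87.232°.
Leg 2: from (-42.736°, -87.232°), δ = 3103/3958.8 = 0.783823 rad, θ = 66° → φ = -15.647°, λ = -45.182°.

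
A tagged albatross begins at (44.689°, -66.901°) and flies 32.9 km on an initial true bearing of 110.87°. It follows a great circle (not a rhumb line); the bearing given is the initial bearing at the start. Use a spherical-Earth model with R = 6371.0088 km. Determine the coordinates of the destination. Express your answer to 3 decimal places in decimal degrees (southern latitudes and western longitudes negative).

Angular distance δ = d/R = 32.9 / 6371.0088 = 0.005164 rad.
Converting: φ₁ = 0.779970 rad, θ = 1.935047 rad.
Destination latitude: φ₂ = arcsin( sin φ₁ cos δ + cos φ₁ sin δ cos θ ) = arcsin(0.701941) = 44.583°.
For the longitude increment, Δλ = atan2( sin θ sin δ cos φ₁, cos δ − sin φ₁ sin φ₂ ) = atan2(0.003430, 0.506341) = 0.388°.
λ₂ = -66.901° + 0.388° = -66.513°.

latitude 44.583°, longitude -66.513°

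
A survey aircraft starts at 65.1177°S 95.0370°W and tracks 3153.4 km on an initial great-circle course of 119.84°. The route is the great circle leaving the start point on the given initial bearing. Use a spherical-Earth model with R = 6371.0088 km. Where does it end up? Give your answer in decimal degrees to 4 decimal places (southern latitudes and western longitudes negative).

latitude -63.8635°, longitude -25.7565°

Central angle δ = d/R = 0.494961 rad.
Converting: φ₁ = -1.136518 rad, θ = 2.091603 rad.
sin φ₂ = sin φ₁ cos δ + cos φ₁ sin δ cos θ = (-0.907174)(0.879987) + (0.420756)(0.474997)(-0.497580) = -0.897747
φ₂ = asin(-0.897747) = -1.114628 rad = -63.8635°.
For the longitude increment, Δλ = atan2( sin θ sin δ cos φ₁, cos δ − sin φ₁ sin φ₂ ) = atan2(0.173360, 0.065575) = 69.2805°.
λ₂ = λ₁ + Δλ = -25.7565°.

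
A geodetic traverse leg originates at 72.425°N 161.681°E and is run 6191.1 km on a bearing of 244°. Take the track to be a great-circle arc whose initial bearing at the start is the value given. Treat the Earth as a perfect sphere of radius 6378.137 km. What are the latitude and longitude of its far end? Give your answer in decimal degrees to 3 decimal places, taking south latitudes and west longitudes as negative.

The arc subtends δ = 6191.1/6378.137 = 0.970675 rad at the centre.
Start latitude φ₁ = 1.264055 rad; initial bearing θ = 4.258603 rad.
Applying the spherical law of cosines for sides, sin φ₂ = sin φ₁ cos δ + cos φ₁ sin δ cos θ = 0.429143, so φ₂ = 25.413°.
Then Δλ = atan2(-0.223973, 0.155631) = -0.963525 rad, from sin θ sin δ cos φ₁ over cos δ − sin φ₁ sin φ₂.
λ₂ = 161.681° + -55.206° = 106.475°.

latitude 25.413°, longitude 106.475°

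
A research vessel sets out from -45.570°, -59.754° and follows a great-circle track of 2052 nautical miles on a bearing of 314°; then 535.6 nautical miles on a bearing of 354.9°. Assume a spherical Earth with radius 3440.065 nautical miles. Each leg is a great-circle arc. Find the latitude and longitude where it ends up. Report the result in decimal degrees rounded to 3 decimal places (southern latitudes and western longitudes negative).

Apply the spherical direct solution leg by leg, carrying full precision between legs.
Leg 1: from (-45.570°, -59.754°), δ = 2052/3440.065 = 0.596500 rad, θ = 314° → φ = -18.519°, λ = -84.978°.
Leg 2: from (-18.519°, -84.978°), δ = 535.6/3440.065 = 0.155695 rad, θ = 354.9° → φ = -9.632°, λ = -85.779°.

latitude -9.632°, longitude -85.779°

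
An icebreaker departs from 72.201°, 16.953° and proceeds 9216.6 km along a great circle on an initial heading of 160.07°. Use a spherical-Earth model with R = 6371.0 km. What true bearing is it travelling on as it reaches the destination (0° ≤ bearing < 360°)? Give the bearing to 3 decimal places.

The arc subtends δ = 9216.6/6371 = 1.446649 rad at the centre.
With φ₁ = 72.201° = 1.260145 rad and θ = 160.07° = 2.793749 rad:
Destination latitude: φ₂ = arcsin( sin φ₁ cos δ + cos φ₁ sin δ cos θ ) = arcsin(-0.167258) = -9.628°.
Then Δλ = atan2(0.103395, 0.283081) = 0.350195 rad, from sin θ sin δ cos φ₁ over cos δ − sin φ₁ sin φ₂.
Hence λ₂ = 16.953° + 20.065° = 37.018°.
The forward bearing on arrival equals the back-azimuth from the destination plus 180°.
Back-azimuth from P₂ (-9.628°, 37.018°) to P₁ (72.201°, 16.953°), with Δλ' = λ₁ − λ₂ = -20.065°: atan2( sin Δλ' cos φ₁ , cos φ₂ sin φ₁ − sin φ₂ cos φ₁ cos Δλ' ) = 353.933°.
Final bearing = (353.933° + 180°) mod 360° = 173.933°.

final bearing 173.933°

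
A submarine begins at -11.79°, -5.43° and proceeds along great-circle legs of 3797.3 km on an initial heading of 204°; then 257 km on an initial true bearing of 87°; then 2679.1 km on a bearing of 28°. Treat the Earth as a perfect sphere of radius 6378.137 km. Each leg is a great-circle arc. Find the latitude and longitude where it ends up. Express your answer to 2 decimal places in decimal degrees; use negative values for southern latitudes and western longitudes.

Apply the spherical direct solution leg by leg, carrying full precision between legs.
Leg 1: from (-11.79°, -5.43°), δ = 3797.3/6378.137 = 0.595362 rad, θ = 204° → φ = -42.12°, λ = -23.34°.
Leg 2: from (-42.12°, -23.34°), δ = 257/6378.137 = 0.040294 rad, θ = 87° → φ = -41.96°, λ = -20.24°.
Leg 3: from (-41.96°, -20.24°), δ = 2679.1/6378.137 = 0.420044 rad, θ = 28° → φ = -20.04°, λ = -8.48°.

latitude -20.04°, longitude -8.48°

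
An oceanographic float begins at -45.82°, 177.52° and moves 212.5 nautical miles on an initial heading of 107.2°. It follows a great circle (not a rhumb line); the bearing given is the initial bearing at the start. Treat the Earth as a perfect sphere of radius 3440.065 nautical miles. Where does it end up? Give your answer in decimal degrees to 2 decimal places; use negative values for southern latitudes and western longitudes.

latitude -46.76°, longitude -177.54°

δ = 212.5/3440.065 = 0.061772 rad (3.5393°).
With φ₁ = -45.82° = -0.799710 rad and θ = 107.2° = 1.870993 rad:
Destination latitude: φ₂ = arcsin( sin φ₁ cos δ + cos φ₁ sin δ cos θ ) = arcsin(-0.728508) = -46.76°.
Then Δλ = atan2(0.041098, 0.475640) = 0.086193 rad, from sin θ sin δ cos φ₁ over cos δ − sin φ₁ sin φ₂.
λ₂ = 177.52° + 4.94° = 182.46°, normalized to (−180°, 180°] → -177.54°.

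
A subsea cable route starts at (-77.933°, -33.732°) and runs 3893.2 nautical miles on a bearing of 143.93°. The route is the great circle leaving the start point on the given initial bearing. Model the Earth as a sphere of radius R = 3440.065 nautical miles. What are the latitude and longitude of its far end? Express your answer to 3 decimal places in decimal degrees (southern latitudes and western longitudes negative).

The arc subtends δ = 3893.2/3440.065 = 1.131723 rad at the centre.
Start latitude φ₁ = -1.360187 rad; initial bearing θ = 2.512052 rad.
Destination latitude: φ₂ = arcsin( sin φ₁ cos δ + cos φ₁ sin δ cos θ ) = arcsin(-0.568659) = -34.657°.
Then Δλ = atan2(0.111411, -0.130992) = 2.436800 rad, from sin θ sin δ cos φ₁ over cos δ − sin φ₁ sin φ₂.
λ₂ = λ₁ + Δλ = 105.886°.

latitude -34.657°, longitude 105.886°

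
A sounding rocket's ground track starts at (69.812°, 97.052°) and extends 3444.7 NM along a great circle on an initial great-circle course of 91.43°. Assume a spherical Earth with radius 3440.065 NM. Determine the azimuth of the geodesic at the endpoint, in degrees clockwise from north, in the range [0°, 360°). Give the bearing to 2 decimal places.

δ = 3444.7/3440.065 = 1.001347 rad (57.3730°).
With φ₁ = 69.812° = 1.218449 rad and θ = 91.43° = 1.595755 rad:
sin φ₂ = sin φ₁ cos δ + cos φ₁ sin δ cos θ = (0.938565)(0.539168) + (0.345102)(0.842198)(-0.024956) = 0.498791
φ₂ = asin(0.498791) = 0.522204 rad = 29.920°.
Then Δλ = atan2(0.290553, 0.071020) = 1.331067 rad, from sin θ sin δ cos φ₁ over cos δ − sin φ₁ sin φ₂.
λ₂ = λ₁ + Δλ = 173.317°.
The forward bearing on arrival equals the back-azimuth from the destination plus 180°.
Back-azimuth from P₂ (29.92°, 173.32°) to P₁ (69.81°, 97.05°), with Δλ' = λ₁ − λ₂ = -76.26°: atan2( sin Δλ' cos φ₁ , cos φ₂ sin φ₁ − sin φ₂ cos φ₁ cos Δλ' ) = 336.54°.
Final bearing = (336.54° + 180°) mod 360° = 156.54°.

final bearing 156.54°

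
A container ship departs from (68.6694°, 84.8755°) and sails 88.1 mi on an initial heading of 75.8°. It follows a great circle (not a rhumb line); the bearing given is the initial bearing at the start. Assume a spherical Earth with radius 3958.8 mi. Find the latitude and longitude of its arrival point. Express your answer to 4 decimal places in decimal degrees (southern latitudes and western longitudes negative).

Angular distance δ = d/R = 88.1 / 3958.8 = 0.022254 rad.
With φ₁ = 68.6694° = 1.198507 rad and θ = 75.8° = 1.322960 rad:
sin φ₂ = sin φ₁ cos δ + cos φ₁ sin δ cos θ = (0.931497)(0.999752) + (0.363749)(0.022252)(0.245307) = 0.933252
φ₂ = asin(0.933252) = 1.203362 rad = 68.9476°.
For the longitude increment, Δλ = atan2( sin θ sin δ cos φ₁, cos δ − sin φ₁ sin φ₂ ) = atan2(0.007847, 0.130431) = 3.4429°.
λ₂ = λ₁ + Δλ = 88.3184°.

latitude 68.9476°, longitude 88.3184°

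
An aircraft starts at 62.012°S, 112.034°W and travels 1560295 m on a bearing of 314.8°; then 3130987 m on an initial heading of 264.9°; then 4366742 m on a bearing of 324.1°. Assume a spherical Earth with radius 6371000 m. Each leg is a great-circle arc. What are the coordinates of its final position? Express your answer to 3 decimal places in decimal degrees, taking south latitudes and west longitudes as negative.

latitude -10.949°, longitude 167.958°

Apply the spherical direct solution leg by leg, carrying full precision between legs.
Leg 1: from (-62.012°, -112.034°), δ = 1560295/6371000 = 0.244906 rad, θ = 314.8° → φ = -50.943°, λ = -127.880°.
Leg 2: from (-50.943°, -127.880°), δ = 3130987/6371000 = 0.491444 rad, θ = 264.9° → φ = -45.321°, λ = -169.829°.
Leg 3: from (-45.321°, -169.829°), δ = 4366742/6371000 = 0.685409 rad, θ = 324.1° → φ = -10.949°, λ = 167.958°.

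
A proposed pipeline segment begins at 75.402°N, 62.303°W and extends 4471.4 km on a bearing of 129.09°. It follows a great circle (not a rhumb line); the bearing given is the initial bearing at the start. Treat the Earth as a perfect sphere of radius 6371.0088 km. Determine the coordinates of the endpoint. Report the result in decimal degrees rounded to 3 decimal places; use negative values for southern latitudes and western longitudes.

latitude 39.524°, longitude -21.789°

δ = 4471.4/6371.0088 = 0.701835 rad (40.2122°).
Start latitude φ₁ = 1.316013 rad; initial bearing θ = 2.253046 rad.
Applying the spherical law of cosines for sides, sin φ₂ = sin φ₁ cos δ + cos φ₁ sin δ cos θ = 0.636405, so φ₂ = 39.524°.
For the longitude increment, Δλ = atan2( sin θ sin δ cos φ₁, cos δ − sin φ₁ sin φ₂ ) = atan2(0.126296, 0.147798) = 40.514°.
λ₂ = -62.303° + 40.514° = -21.789°.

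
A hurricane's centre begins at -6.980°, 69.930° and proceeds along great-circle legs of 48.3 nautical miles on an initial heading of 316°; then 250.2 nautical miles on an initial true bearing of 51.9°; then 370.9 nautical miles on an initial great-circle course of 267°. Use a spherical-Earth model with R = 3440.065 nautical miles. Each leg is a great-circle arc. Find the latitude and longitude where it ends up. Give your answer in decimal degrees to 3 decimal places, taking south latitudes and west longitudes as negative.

latitude -4.121°, longitude 66.468°

Apply the spherical direct solution leg by leg, carrying full precision between legs.
Leg 1: from (-6.980°, 69.930°), δ = 48.3/3440.065 = 0.014040 rad, θ = 316° → φ = -6.401°, λ = 69.368°.
Leg 2: from (-6.401°, 69.368°), δ = 250.2/3440.065 = 0.072731 rad, θ = 51.9° → φ = -3.821°, λ = 72.653°.
Leg 3: from (-3.821°, 72.653°), δ = 370.9/3440.065 = 0.107818 rad, θ = 267° → φ = -4.121°, λ = 66.468°.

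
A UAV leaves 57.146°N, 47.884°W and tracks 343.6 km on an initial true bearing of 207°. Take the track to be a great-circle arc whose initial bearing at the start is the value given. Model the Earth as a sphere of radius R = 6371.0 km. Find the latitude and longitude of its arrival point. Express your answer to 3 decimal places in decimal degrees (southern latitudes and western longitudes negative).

Central angle δ = d/R = 0.053932 rad.
Start latitude φ₁ = 0.997386 rad; initial bearing θ = 3.612832 rad.
sin φ₂ = sin φ₁ cos δ + cos φ₁ sin δ cos θ = (0.840056)(0.998546) + (0.542500)(0.053906)(-0.891007) = 0.812778
φ₂ = asin(0.812778) = 0.948905 rad = 54.368°.
Δλ = atan2( sin θ sin δ cos φ₁ , cos δ − sin φ₁ sin φ₂ ) = atan2(-0.013276, 0.315767) = -0.042020 rad = -2.408°.
λ₂ = -47.884° + -2.408° = -50.292°.

latitude 54.368°, longitude -50.292°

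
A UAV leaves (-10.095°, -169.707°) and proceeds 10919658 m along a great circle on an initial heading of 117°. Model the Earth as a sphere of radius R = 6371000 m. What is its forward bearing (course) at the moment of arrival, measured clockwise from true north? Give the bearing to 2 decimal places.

final bearing 74.87°

The arc subtends δ = 10919658/6371000 = 1.713963 rad at the centre.
Start latitude φ₁ = -0.176191 rad; initial bearing θ = 2.042035 rad.
Destination latitude: φ₂ = arcsin( sin φ₁ cos δ + cos φ₁ sin δ cos θ ) = arcsin(-0.417381) = -24.669°.
Δλ = atan2( sin θ sin δ cos φ₁ , cos δ − sin φ₁ sin φ₂ ) = atan2(0.868238, -0.215837) = 1.814449 rad = 103.960°.
Hence λ₂ = -169.707° + 103.960° = -65.747°.
The forward bearing on arrival equals the back-azimuth from the destination plus 180°.
Back-azimuth from P₂ (-24.67°, -65.75°) to P₁ (-10.10°, -169.71°), with Δλ' = λ₁ − λ₂ = -103.96°: atan2( sin Δλ' cos φ₁ , cos φ₂ sin φ₁ − sin φ₂ cos φ₁ cos Δλ' ) = 254.87°.
Final bearing = (254.87° + 180°) mod 360° = 74.87°.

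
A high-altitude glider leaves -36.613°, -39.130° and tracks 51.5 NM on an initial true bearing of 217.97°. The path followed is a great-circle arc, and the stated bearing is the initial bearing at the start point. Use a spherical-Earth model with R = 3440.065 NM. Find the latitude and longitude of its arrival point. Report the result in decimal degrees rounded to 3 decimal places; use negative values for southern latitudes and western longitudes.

Angular distance δ = d/R = 51.5 / 3440.065 = 0.014971 rad.
With φ₁ = -36.613° = -0.639017 rad and θ = 217.97° = 3.804294 rad:
Applying the spherical law of cosines for sides, sin φ₂ = sin φ₁ cos δ + cos φ₁ sin δ cos θ = -0.605813, so φ₂ = -37.287°.
Then Δλ = atan2(-0.007393, 0.638577) = -0.011577 rad, from sin θ sin δ cos φ₁ over cos δ − sin φ₁ sin φ₂.
λ₂ = -39.130° + -0.663° = -39.793°.

latitude -37.287°, longitude -39.793°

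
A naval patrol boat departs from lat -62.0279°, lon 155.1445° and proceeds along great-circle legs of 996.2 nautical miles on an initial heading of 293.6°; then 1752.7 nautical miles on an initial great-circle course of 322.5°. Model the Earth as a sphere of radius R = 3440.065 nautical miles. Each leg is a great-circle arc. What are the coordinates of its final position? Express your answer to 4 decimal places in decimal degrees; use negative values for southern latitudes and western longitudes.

Apply the spherical direct solution leg by leg, carrying full precision between legs.
Leg 1: from (-62.0279°, 155.1445°), δ = 996.2/3440.065 = 0.289588 rad, θ = 293.6° → φ = -52.4461°, λ = 129.7201°.
Leg 2: from (-52.4461°, 129.7201°), δ = 1752.7/3440.065 = 0.509496 rad, θ = 322.5° → φ = -27.1448°, λ = 110.2286°.

latitude -27.1448°, longitude 110.2286°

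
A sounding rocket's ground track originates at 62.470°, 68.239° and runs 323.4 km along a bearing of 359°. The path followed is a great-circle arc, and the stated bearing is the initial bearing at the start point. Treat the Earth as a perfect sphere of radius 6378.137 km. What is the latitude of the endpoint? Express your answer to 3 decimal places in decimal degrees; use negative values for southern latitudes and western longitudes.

The arc subtends δ = 323.4/6378.137 = 0.050704 rad at the centre.
Start latitude φ₁ = 1.090307 rad; initial bearing θ = 6.265732 rad.
sin φ₂ = sin φ₁ cos δ + cos φ₁ sin δ cos θ = (0.886769)(0.998715) + (0.462213)(0.050683)(0.999848) = 0.909052
φ₂ = asin(0.909052) = 1.141003 rad = 65.375°.
Δλ = atan2( sin θ sin δ cos φ₁ , cos δ − sin φ₁ sin φ₂ ) = atan2(-0.000409, 0.192596) = -0.002123 rad = -0.122°.
Hence λ₂ = 68.239° + -0.122° = 68.117°.

latitude 65.375°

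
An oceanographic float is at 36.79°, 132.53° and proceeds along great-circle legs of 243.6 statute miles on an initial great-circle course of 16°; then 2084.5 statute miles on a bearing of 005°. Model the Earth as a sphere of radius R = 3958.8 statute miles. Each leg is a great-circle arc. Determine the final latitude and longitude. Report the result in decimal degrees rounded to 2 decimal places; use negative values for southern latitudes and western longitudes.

Apply the spherical direct solution leg by leg, carrying full precision between legs.
Leg 1: from (36.79°, 132.53°), δ = 243.6/3958.8 = 0.061534 rad, θ = 16° → φ = 40.17°, λ = 133.80°.
Leg 2: from (40.17°, 133.80°), δ = 2084.5/3958.8 = 0.526548 rad, θ = 5° → φ = 70.09°, λ = 141.19°.

latitude 70.09°, longitude 141.19°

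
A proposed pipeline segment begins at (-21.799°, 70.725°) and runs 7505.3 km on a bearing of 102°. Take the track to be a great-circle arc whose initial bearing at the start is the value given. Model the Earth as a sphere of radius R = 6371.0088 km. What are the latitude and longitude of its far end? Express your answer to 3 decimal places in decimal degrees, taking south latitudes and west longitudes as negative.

The arc subtends δ = 7505.3/6371.0088 = 1.178039 rad at the centre.
With φ₁ = -21.799° = -0.380464 rad and θ = 102° = 1.780236 rad:
sin φ₂ = sin φ₁ cos δ + cos φ₁ sin δ cos θ = (-0.371352)(0.382737) + (0.928492)(0.923857)(-0.207912) = -0.320475
φ₂ = asin(-0.320475) = -0.326231 rad = -18.692°.
For the longitude increment, Δλ = atan2( sin θ sin δ cos φ₁, cos δ − sin φ₁ sin φ₂ ) = atan2(0.839050, 0.263728) = 72.551°.
Hence λ₂ = 70.725° + 72.551° = 143.276°.

latitude -18.692°, longitude 143.276°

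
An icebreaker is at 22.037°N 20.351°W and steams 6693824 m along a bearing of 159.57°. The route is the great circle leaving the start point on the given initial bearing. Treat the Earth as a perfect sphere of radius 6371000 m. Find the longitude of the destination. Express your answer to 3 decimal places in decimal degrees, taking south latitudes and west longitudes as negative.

The arc subtends δ = 6693824/6371000 = 1.050671 rad at the centre.
Converting: φ₁ = 0.384618 rad, θ = 2.785022 rad.
Applying the spherical law of cosines for sides, sin φ₂ = sin φ₁ cos δ + cos φ₁ sin δ cos θ = -0.567292, so φ₂ = -34.562°.
For the longitude increment, Δλ = atan2( sin θ sin δ cos φ₁, cos δ − sin φ₁ sin φ₂ ) = atan2(0.280772, 0.709840) = 21.581°.
λ₂ = -20.351° + 21.581° = 1.230°.

longitude 1.230°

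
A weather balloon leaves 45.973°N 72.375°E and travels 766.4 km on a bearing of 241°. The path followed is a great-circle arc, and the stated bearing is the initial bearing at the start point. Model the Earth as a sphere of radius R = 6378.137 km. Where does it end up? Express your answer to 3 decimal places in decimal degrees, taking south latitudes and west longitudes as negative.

latitude 42.333°, longitude 64.222°

δ = 766.4/6378.137 = 0.120160 rad (6.8847°).
Start latitude φ₁ = 0.802380 rad; initial bearing θ = 4.206243 rad.
Destination latitude: φ₂ = arcsin( sin φ₁ cos δ + cos φ₁ sin δ cos θ ) = arcsin(0.673438) = 42.333°.
Then Δλ = atan2(-0.072865, 0.508579) = -0.142303 rad, from sin θ sin δ cos φ₁ over cos δ − sin φ₁ sin φ₂.
λ₂ = λ₁ + Δλ = 64.222°.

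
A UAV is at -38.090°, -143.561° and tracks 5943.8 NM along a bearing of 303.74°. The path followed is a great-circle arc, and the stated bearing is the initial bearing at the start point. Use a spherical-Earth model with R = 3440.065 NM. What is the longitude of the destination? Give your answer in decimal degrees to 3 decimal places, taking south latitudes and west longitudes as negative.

longitude 141.131°

δ = 5943.8/3440.065 = 1.727816 rad (98.9966°).
Start latitude φ₁ = -0.664796 rad; initial bearing θ = 5.301263 rad.
Destination latitude: φ₂ = arcsin( sin φ₁ cos δ + cos φ₁ sin δ cos θ ) = arcsin(0.528233) = 31.886°.
Δλ = atan2( sin θ sin δ cos φ₁ , cos δ − sin φ₁ sin φ₂ ) = atan2(-0.646427, 0.169491) = -1.314372 rad = -75.308°.
λ₂ = -143.561° + -75.308° = -218.869°, normalized to (−180°, 180°] → 141.131°.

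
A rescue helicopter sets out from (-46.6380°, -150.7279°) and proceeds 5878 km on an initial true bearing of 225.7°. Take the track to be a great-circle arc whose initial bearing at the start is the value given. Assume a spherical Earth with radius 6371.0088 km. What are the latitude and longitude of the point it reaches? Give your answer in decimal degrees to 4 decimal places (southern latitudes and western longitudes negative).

δ = 5878/6371.0088 = 0.922617 rad (52.8621°).
Start latitude φ₁ = -0.813987 rad; initial bearing θ = 3.939208 rad.
sin φ₂ = sin φ₁ cos δ + cos φ₁ sin δ cos θ = (-0.727030)(0.603736) + (0.686605)(0.797184)(-0.698415) = -0.821213
φ₂ = asin(-0.821213) = -0.963533 rad = -55.2064°.
Δλ = atan2( sin θ sin δ cos φ₁ , cos δ − sin φ₁ sin φ₂ ) = atan2(-0.391735, 0.006690) = -1.553721 rad = -89.0217°.
λ₂ = -150.7279° + -89.0217° = -239.7496°, normalized to (−180°, 180°] → 120.2504°.

latitude -55.2064°, longitude 120.2504°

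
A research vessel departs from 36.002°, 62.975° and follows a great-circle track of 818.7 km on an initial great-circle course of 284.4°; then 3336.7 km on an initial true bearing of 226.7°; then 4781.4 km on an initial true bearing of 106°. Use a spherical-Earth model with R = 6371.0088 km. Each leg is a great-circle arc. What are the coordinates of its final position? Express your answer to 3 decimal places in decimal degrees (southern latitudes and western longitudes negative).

Apply the spherical direct solution leg by leg, carrying full precision between legs.
Leg 1: from (36.002°, 62.975°), δ = 818.7/6371.0088 = 0.128504 rad, θ = 284.4° → φ = 37.499°, λ = 53.974°.
Leg 2: from (37.499°, 53.974°), δ = 3336.7/6371.0088 = 0.523732 rad, θ = 226.7° → φ = 14.776°, λ = 31.862°.
Leg 3: from (14.776°, 31.862°), δ = 4781.4/6371.0088 = 0.750493 rad, θ = 106° → φ = 0.272°, λ = 72.826°.

latitude 0.272°, longitude 72.826°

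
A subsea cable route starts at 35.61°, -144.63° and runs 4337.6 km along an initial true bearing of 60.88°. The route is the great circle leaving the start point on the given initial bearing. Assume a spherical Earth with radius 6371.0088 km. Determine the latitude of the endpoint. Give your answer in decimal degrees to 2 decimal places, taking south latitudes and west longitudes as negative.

latitude 44.55°

Central angle δ = d/R = 0.680834 rad.
Start latitude φ₁ = 0.621512 rad; initial bearing θ = 1.062556 rad.
sin φ₂ = sin φ₁ cos δ + cos φ₁ sin δ cos θ = (0.582265)(0.777048) + (0.812999)(0.629441)(0.486640) = 0.701479
φ₂ = asin(0.701479) = 0.777470 rad = 44.55°.
Then Δλ = atan2(0.447053, 0.368602) = 0.881286 rad, from sin θ sin δ cos φ₁ over cos δ − sin φ₁ sin φ₂.
λ₂ = -144.63° + 50.49° = -94.14°.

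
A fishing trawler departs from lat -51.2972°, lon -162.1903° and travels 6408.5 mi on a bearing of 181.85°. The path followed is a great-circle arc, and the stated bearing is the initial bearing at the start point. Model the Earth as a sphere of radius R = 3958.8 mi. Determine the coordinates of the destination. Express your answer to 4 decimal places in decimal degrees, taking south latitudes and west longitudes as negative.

δ = 6408.5/3958.8 = 1.618799 rad (92.7503°).
With φ₁ = -51.2972° = -0.895305 rad and θ = 181.85° = 3.173881 rad:
sin φ₂ = sin φ₁ cos δ + cos φ₁ sin δ cos θ = (-0.780400)(-0.047984) + (0.625281)(0.998848)(-0.999479) = -0.586788
φ₂ = asin(-0.586788) = -0.627087 rad = -35.9294°.
Δλ = atan2( sin θ sin δ cos φ₁ , cos δ − sin φ₁ sin φ₂ ) = atan2(-0.020163, -0.505913) = -3.101760 rad = -177.7177°.
λ₂ = -162.1903° + -177.7177° = -339.9080°, normalized to (−180°, 180°] → 20.0920°.

latitude -35.9294°, longitude 20.0920°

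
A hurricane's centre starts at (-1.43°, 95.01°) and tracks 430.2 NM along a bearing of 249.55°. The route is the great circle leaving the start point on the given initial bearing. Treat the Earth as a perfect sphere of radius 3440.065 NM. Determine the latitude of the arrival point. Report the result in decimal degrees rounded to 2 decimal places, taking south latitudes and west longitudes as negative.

Central angle δ = d/R = 0.125056 rad.
With φ₁ = -1.43° = -0.024958 rad and θ = 249.55° = 4.355469 rad:
Applying the spherical law of cosines for sides, sin φ₂ = sin φ₁ cos δ + cos φ₁ sin δ cos θ = -0.068327, so φ₂ = -3.92°.
For the longitude increment, Δλ = atan2( sin θ sin δ cos φ₁, cos δ − sin φ₁ sin φ₂ ) = atan2(-0.116833, 0.990486) = -6.73°.
Hence λ₂ = 95.01° + -6.73° = 88.28°.

latitude -3.92°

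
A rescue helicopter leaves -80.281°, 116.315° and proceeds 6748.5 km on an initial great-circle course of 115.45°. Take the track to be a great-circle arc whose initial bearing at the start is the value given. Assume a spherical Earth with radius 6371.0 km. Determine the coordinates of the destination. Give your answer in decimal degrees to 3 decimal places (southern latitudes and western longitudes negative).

latitude -33.076°, longitude -133.678°

The arc subtends δ = 6748.5/6371 = 1.059253 rad at the centre.
Converting: φ₁ = -1.401168 rad, θ = 2.014983 rad.
sin φ₂ = sin φ₁ cos δ + cos φ₁ sin δ cos θ = (-0.985648)(0.489524) + (0.168816)(0.871990)(-0.429723) = -0.545756
φ₂ = asin(-0.545756) = -0.577291 rad = -33.076°.
Then Δλ = atan2(0.132921, -0.048399) = 1.919993 rad, from sin θ sin δ cos φ₁ over cos δ − sin φ₁ sin φ₂.
λ₂ = 116.315° + 110.007° = 226.322°, normalized to (−180°, 180°] → -133.678°.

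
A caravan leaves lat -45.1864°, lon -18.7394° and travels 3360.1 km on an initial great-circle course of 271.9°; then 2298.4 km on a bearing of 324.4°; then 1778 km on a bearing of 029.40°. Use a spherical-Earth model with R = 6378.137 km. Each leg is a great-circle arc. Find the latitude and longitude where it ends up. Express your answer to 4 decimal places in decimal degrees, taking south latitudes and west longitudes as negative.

Apply the spherical direct solution leg by leg, carrying full precision between legs.
Leg 1: from (-45.1864°, -18.7394°), δ = 3360.1/6378.137 = 0.526815 rad, θ = 271.9° → φ = -36.9751°, λ = -57.7158°.
Leg 2: from (-36.9751°, -57.7158°), δ = 2298.4/6378.137 = 0.360356 rad, θ = 324.4° → φ = -19.4989°, λ = -70.2927°.
Leg 3: from (-19.4989°, -70.2927°), δ = 1778/6378.137 = 0.278765 rad, θ = 29.4° → φ = -5.4468°, λ = -62.4940°.

latitude -5.4468°, longitude -62.4940°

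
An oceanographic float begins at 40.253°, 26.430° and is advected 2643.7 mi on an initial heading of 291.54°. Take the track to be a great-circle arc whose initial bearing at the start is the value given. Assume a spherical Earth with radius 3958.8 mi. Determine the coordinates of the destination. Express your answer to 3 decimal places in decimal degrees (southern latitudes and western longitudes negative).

latitude 42.912°, longitude -25.428°

δ = 2643.7/3958.8 = 0.667803 rad (38.2623°).
With φ₁ = 40.253° = 0.702547 rad and θ = 291.54° = 5.088333 rad:
Applying the spherical law of cosines for sides, sin φ₂ = sin φ₁ cos δ + cos φ₁ sin δ cos θ = 0.680880, so φ₂ = 42.912°.
Δλ = atan2( sin θ sin δ cos φ₁ , cos δ − sin φ₁ sin φ₂ ) = atan2(-0.439613, 0.345223) = -0.905090 rad = -51.858°.
λ₂ = 26.430° + -51.858° = -25.428°.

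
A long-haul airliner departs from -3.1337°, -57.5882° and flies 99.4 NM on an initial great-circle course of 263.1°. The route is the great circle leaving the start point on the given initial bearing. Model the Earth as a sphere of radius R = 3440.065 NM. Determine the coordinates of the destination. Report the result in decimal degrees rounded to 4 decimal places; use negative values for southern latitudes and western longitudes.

δ = 99.4/3440.065 = 0.028895 rad (1.6556°).
With φ₁ = -3.1337° = -0.054693 rad and θ = 263.1° = 4.591961 rad:
Applying the spherical law of cosines for sides, sin φ₂ = sin φ₁ cos δ + cos φ₁ sin δ cos θ = -0.058109, so φ₂ = -3.3313°.
Then Δλ = atan2(-0.028639, 0.996406) = -0.028734 rad, from sin θ sin δ cos φ₁ over cos δ − sin φ₁ sin φ₂.
λ₂ = λ₁ + Δλ = -59.2345°.

latitude -3.3313°, longitude -59.2345°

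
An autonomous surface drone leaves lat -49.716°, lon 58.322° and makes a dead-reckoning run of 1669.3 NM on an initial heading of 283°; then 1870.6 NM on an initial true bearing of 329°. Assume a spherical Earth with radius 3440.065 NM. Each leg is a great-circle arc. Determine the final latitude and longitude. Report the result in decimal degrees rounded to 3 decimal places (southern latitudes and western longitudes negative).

Apply the spherical direct solution leg by leg, carrying full precision between legs.
Leg 1: from (-49.716°, 58.322°), δ = 1669.3/3440.065 = 0.485252 rad, θ = 283° → φ = -37.369°, λ = 23.443°.
Leg 2: from (-37.369°, 23.443°), δ = 1870.6/3440.065 = 0.543769 rad, θ = 329° → φ = -9.611°, λ = 7.763°.

latitude -9.611°, longitude 7.763°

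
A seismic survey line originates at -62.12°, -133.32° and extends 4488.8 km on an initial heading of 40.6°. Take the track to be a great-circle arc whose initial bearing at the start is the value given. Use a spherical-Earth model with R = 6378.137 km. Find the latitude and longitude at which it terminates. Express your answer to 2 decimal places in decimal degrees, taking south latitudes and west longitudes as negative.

The arc subtends δ = 4488.8/6378.137 = 0.703779 rad at the centre.
With φ₁ = -62.12° = -1.084199 rad and θ = 40.6° = 0.708604 rad:
Destination latitude: φ₂ = arcsin( sin φ₁ cos δ + cos φ₁ sin δ cos θ ) = arcsin(-0.444154) = -26.37°.
Then Δλ = atan2(0.196924, 0.369801) = 0.489318 rad, from sin θ sin δ cos φ₁ over cos δ − sin φ₁ sin φ₂.
Hence λ₂ = -133.32° + 28.04° = -105.28°.

latitude -26.37°, longitude -105.28°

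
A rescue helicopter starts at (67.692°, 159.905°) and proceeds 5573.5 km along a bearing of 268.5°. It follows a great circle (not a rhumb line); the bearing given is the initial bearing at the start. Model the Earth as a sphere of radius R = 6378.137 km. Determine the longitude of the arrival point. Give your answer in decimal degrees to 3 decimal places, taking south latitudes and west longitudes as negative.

Central angle δ = d/R = 0.873845 rad.
Converting: φ₁ = 1.181448 rad, θ = 4.686209 rad.
sin φ₂ = sin φ₁ cos δ + cos φ₁ sin δ cos θ = (0.925157)(0.641883) + (0.379585)(0.766802)(-0.026177) = 0.586223
φ₂ = asin(0.586223) = 0.626389 rad = 35.889°.
Then Δλ = atan2(-0.290967, 0.099535) = -1.241192 rad, from sin θ sin δ cos φ₁ over cos δ − sin φ₁ sin φ₂.
λ₂ = λ₁ + Δλ = 88.790°.

longitude 88.790°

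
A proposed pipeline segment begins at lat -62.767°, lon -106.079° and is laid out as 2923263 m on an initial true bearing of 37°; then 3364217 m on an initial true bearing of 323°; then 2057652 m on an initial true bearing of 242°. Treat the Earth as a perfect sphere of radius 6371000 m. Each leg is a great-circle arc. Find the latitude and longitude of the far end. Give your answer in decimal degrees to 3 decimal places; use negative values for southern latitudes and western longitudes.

Apply the spherical direct solution leg by leg, carrying full precision between legs.
Leg 1: from (-62.767°, -106.079°), δ = 2923263/6371000 = 0.458839 rad, θ = 37° → φ = -39.444°, λ = -85.888°.
Leg 2: from (-39.444°, -85.888°), δ = 3364217/6371000 = 0.528052 rad, θ = 323° → φ = -13.771°, λ = -104.079°.
Leg 3: from (-13.771°, -104.079°), δ = 2057652/6371000 = 0.322972 rad, θ = 242° → φ = -21.743°, λ = -121.639°.

latitude -21.743°, longitude -121.639°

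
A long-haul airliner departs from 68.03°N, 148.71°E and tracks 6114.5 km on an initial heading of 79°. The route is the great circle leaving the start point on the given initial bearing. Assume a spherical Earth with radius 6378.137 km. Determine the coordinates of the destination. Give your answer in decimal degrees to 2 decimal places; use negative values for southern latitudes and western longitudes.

Angular distance δ = d/R = 6114.5 / 6378.137 = 0.958666 rad.
With φ₁ = 68.03° = 1.187347 rad and θ = 79° = 1.378810 rad:
Applying the spherical law of cosines for sides, sin φ₂ = sin φ₁ cos δ + cos φ₁ sin δ cos θ = 0.591308, so φ₂ = 36.25°.
Δλ = atan2( sin θ sin δ cos φ₁ , cos δ − sin φ₁ sin φ₂ ) = atan2(0.300565, 0.026245) = 1.483697 rad = 85.01°.
λ₂ = 148.71° + 85.01° = 233.72°, normalized to (−180°, 180°] → -126.28°.

latitude 36.25°, longitude -126.28°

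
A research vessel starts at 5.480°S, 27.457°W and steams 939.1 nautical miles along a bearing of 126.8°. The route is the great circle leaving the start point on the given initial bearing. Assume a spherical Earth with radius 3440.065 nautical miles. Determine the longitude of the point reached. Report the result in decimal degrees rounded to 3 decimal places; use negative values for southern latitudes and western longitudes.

longitude -14.564°

Central angle δ = d/R = 0.272989 rad.
Converting: φ₁ = -0.095644 rad, θ = 2.213077 rad.
Destination latitude: φ₂ = arcsin( sin φ₁ cos δ + cos φ₁ sin δ cos θ ) = arcsin(-0.252727) = -14.639°.
For the longitude increment, Δλ = atan2( sin θ sin δ cos φ₁, cos δ − sin φ₁ sin φ₂ ) = atan2(0.214899, 0.938834) = 12.893°.
λ₂ = λ₁ + Δλ = -14.564°.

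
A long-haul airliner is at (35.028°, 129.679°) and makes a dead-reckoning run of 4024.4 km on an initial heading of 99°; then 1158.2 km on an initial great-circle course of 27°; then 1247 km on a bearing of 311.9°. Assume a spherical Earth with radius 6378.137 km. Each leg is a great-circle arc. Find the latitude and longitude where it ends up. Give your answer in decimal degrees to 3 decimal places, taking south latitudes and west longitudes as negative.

Apply the spherical direct solution leg by leg, carrying full precision between legs.
Leg 1: from (35.028°, 129.679°), δ = 4024.4/6378.137 = 0.630968 rad, θ = 99° → φ = 22.823°, λ = 168.889°.
Leg 2: from (22.823°, 168.889°), δ = 1158.2/6378.137 = 0.181589 rad, θ = 27° → φ = 31.994°, λ = 174.436°.
Leg 3: from (31.994°, 174.436°), δ = 1247/6378.137 = 0.195512 rad, θ = 311.9° → φ = 39.033°, λ = 163.708°.

latitude 39.033°, longitude 163.708°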